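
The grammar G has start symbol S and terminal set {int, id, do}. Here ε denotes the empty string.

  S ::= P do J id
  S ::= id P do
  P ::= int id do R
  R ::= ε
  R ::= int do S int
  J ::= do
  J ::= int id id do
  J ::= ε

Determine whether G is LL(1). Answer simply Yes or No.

FIRST(S) = {id, int}
FIRST(P) = {int}
FIRST(R) = {ε, int}
FIRST(J) = {ε, do, int}
FOLLOW(S) = {$, int}
FOLLOW(P) = {do}
FOLLOW(R) = {do}
FOLLOW(J) = {id}
Each cell of M receives at most one production.

Yes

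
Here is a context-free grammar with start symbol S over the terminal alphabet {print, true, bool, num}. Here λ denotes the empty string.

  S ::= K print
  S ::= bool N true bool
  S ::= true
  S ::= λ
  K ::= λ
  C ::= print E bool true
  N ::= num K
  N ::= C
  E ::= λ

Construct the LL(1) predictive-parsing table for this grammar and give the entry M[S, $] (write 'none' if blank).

S ::= λ

FIRST(K) = {λ}
FIRST(C) = {print}
FIRST(E) = {λ}
FIRST(S) = {λ, bool, print, true}  (via K print)
FIRST(N) = {num, print}  (via C)
FOLLOW(S) includes $ since S is the start symbol.
FOLLOW(S): S appears on no right-hand side. Thus FOLLOW(S) = {$}.
For S ::= K print: FIRST(K print) = {print}, so it goes in M[S, t] for t ∈ {print}.
For S ::= bool N true bool: FIRST(bool N true bool) = {bool}, so it goes in M[S, t] for t ∈ {bool}.
For S ::= true: FIRST(true) = {true}, so it goes in M[S, t] for t ∈ {true}.
For S ::= λ: FIRST(λ) = {λ}, so it goes in M[S, t] for t ∈ {}; since λ ∈ FIRST, also for every t ∈ FOLLOW(S) = {$}.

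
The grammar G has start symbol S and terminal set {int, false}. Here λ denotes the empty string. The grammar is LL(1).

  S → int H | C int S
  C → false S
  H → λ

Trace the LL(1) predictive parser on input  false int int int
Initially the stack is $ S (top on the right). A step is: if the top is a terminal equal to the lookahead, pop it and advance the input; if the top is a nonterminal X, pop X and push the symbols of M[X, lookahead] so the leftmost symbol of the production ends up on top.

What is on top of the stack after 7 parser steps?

     Stack            Input                Action
  1  $ S              false int int int $  expand S → C int S
  2  $ S int C        false int int int $  expand C → false S
  3  $ S int S false  false int int int $  match false
  4  $ S int S        int int int $        expand S → int H
  5  $ S int H int    int int int $        match int
  6  $ S int H        int int $            expand H → λ
  7  $ S int          int int $            match int
Stack after step 7: $ S (top = S).

S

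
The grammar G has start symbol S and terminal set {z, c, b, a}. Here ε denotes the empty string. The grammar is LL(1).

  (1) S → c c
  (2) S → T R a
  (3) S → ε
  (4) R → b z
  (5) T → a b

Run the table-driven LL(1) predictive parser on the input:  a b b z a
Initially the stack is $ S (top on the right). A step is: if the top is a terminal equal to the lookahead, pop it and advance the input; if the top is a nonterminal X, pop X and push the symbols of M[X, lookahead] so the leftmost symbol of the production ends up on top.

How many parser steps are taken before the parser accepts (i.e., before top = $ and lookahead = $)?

     Stack      Input        Action
  1  $ S        a b b z a $  expand S → T R a
  2  $ a R T    a b b z a $  expand T → a b
  3  $ a R b a  a b b z a $  match a
  4  $ a R b    b b z a $    match b
  5  $ a R      b z a $      expand R → b z
  6  $ a z b    b z a $      match b
  7  $ a z      z a $        match z
  8  $ a        a $          match a
Accept reached after 8 steps.

8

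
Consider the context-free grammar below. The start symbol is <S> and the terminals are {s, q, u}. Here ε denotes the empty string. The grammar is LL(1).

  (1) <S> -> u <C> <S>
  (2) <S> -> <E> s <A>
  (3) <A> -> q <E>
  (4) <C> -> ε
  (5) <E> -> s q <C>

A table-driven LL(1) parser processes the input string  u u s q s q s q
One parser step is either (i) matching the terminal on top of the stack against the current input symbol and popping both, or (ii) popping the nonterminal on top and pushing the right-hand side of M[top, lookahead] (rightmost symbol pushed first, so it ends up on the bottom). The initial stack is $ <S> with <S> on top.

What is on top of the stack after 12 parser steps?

<A>

step 1: stack=$ <S>  input=u u s q s q s q $  — expand <S> -> u <C> <S>
step 2: stack=$ <S> <C> u  input=u u s q s q s q $  — match u
step 3: stack=$ <S> <C>  input=u s q s q s q $  — expand <C> -> ε
step 4: stack=$ <S>  input=u s q s q s q $  — expand <S> -> u <C> <S>
step 5: stack=$ <S> <C> u  input=u s q s q s q $  — match u
step 6: stack=$ <S> <C>  input=s q s q s q $  — expand <C> -> ε
step 7: stack=$ <S>  input=s q s q s q $  — expand <S> -> <E> s <A>
step 8: stack=$ <A> s <E>  input=s q s q s q $  — expand <E> -> s q <C>
step 9: stack=$ <A> s <C> q s  input=s q s q s q $  — match s
step 10: stack=$ <A> s <C> q  input=q s q s q $  — match q
step 11: stack=$ <A> s <C>  input=s q s q $  — expand <C> -> ε
step 12: stack=$ <A> s  input=s q s q $  — match s
Stack after step 12: $ <A> (top = <A>).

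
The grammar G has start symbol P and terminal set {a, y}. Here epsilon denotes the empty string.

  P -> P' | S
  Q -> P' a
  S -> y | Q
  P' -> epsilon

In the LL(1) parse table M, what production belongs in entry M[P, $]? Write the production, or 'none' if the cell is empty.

P -> P'

FIRST(P') = {epsilon}
FIRST(Q) = {a}  (via P' a)
FIRST(S) = {a, y}  (via Q)
FIRST(P) = {epsilon, a, y}  (via P', S)
FOLLOW(P) includes $ since P is the start symbol.
FOLLOW(P): P appears on no right-hand side. Thus FOLLOW(P) = {$}.
For P -> P': FIRST(P') = {epsilon}, so it goes in M[P, t] for t ∈ {}; since epsilon ∈ FIRST, also for every t ∈ FOLLOW(P) = {$}.
For P -> S: FIRST(S) = {a, y}, so it goes in M[P, t] for t ∈ {a, y}.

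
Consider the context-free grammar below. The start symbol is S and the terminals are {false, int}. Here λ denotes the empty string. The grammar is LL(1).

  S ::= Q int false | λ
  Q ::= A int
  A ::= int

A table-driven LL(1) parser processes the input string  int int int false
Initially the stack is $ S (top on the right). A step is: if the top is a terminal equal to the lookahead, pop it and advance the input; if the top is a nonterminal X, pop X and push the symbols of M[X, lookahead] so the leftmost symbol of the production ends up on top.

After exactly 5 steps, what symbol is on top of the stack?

     Stack                Input                Action
  1  $ S                  int int int false $  expand S ::= Q int false
  2  $ false int Q        int int int false $  expand Q ::= A int
  3  $ false int int A    int int int false $  expand A ::= int
  4  $ false int int int  int int int false $  match int
  5  $ false int int      int int false $      match int
Stack after step 5: $ false int (top = int).

int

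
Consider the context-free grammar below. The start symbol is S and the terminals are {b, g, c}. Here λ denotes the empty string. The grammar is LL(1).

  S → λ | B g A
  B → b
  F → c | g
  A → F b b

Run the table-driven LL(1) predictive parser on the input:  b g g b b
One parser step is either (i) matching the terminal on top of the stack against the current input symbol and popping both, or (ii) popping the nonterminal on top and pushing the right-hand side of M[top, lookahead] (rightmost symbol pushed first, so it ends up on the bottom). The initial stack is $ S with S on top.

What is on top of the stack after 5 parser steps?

F

     Stack    Input        Action
  1  $ S      b g g b b $  expand S → B g A
  2  $ A g B  b g g b b $  expand B → b
  3  $ A g b  b g g b b $  match b
  4  $ A g    g g b b $    match g
  5  $ A      g b b $      expand A → F b b
Stack after step 5: $ b b F (top = F).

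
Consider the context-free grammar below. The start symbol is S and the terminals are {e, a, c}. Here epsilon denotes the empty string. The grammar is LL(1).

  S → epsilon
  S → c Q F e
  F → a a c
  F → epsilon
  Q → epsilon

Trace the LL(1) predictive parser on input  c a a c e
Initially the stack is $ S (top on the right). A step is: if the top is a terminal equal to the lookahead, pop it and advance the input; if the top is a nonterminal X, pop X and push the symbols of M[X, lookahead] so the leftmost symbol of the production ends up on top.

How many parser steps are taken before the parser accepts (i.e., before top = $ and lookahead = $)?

     Stack      Input        Action
  1  $ S        c a a c e $  expand S → c Q F e
  2  $ e F Q c  c a a c e $  match c
  3  $ e F Q    a a c e $    expand Q → epsilon
  4  $ e F      a a c e $    expand F → a a c
  5  $ e c a a  a a c e $    match a
  6  $ e c a    a c e $      match a
  7  $ e c      c e $        match c
  8  $ e        e $          match e
Accept reached after 8 steps.

8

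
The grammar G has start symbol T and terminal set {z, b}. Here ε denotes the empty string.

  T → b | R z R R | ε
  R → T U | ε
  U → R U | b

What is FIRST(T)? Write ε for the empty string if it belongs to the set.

FIRST(T) = {ε, b, z}  (via R z R R)
FIRST(R) = {ε, b, z}  (via T U)
FIRST(U) = {b, z}  (via R U)

{ε, b, z}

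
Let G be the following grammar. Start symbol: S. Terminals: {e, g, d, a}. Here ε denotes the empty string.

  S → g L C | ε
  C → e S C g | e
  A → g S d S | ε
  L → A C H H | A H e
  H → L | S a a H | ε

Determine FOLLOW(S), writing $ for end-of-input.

{$, a, d, e, g}

FIRST(S) = {ε, g}
FIRST(C) = {e}
FIRST(A) = {ε, g}
FIRST(L) = {a, e, g}  (via A C H H, A H e)
FIRST(H) = {ε, a, e, g}  (via L, S a a H)
FOLLOW(S) includes $ since S is the start symbol.
FOLLOW(A): in L→A C H H, A is followed by C H H with FIRST {e}; in L→A H e, A is followed by H e with FIRST {a, e, g}. Thus FOLLOW(A) = {a, e, g}.
FOLLOW(S): in C→e S C g, S is followed by C g with FIRST {e}; in A→g S d S (occurrence 1), S is followed by d S with FIRST {d}; in A→g S d S (occurrence 2), the suffix after S is empty, so FOLLOW(S) ⊇ FOLLOW(A) = {a, e, g}; in H→S a a H, S is followed by a a H with FIRST {a}. Thus FOLLOW(S) = {$, a, d, e, g}.
FOLLOW(C): in S→g L C, the suffix after C is empty, so FOLLOW(C) ⊇ FOLLOW(S) = {$, a, d, e, g}; in C→e S C g, C is followed by g with FIRST {g}; in L→A C H H, C is followed by H H with FIRST {ε, a, e, g}; in L→A C H H, the suffix after C is nullable, so FOLLOW(C) ⊇ FOLLOW(L) = {a, e, g}. Thus FOLLOW(C) = {$, a, d, e, g}.
FOLLOW(L): in S→g L C, L is followed by C with FIRST {e}; in H→L, the suffix after L is empty, so FOLLOW(L) ⊇ FOLLOW(H) = {a, e, g}. Thus FOLLOW(L) = {a, e, g}.
FOLLOW(H): in L→A C H H (occurrence 1), H is followed by H with FIRST {ε, a, e, g}; in L→A C H H (occurrence 1), the suffix after H is nullable, so FOLLOW(H) ⊇ FOLLOW(L) = {a, e, g}; in L→A C H H (occurrence 2), the suffix after H is empty, so FOLLOW(H) ⊇ FOLLOW(L) = {a, e, g}; in L→A H e, H is followed by e with FIRST {e}; in H→S a a H, the suffix after H is empty (adds nothing new). Thus FOLLOW(H) = {a, e, g}.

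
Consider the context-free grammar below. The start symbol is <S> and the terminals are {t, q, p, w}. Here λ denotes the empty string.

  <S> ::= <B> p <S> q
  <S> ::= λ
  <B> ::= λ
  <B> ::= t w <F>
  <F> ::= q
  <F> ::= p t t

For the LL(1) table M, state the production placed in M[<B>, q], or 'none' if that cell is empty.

FIRST(<B>): from <B>::=λ we get {λ}; from <B>::=t w <F> we get {t}. So FIRST(<B>) = {λ, t}.
FIRST(<F>): from <F>::=q we get {q}; from <F>::=p t t we get {p}. So FIRST(<F>) = {p, q}.
FIRST(<S>): from <S>::=<B> p <S> q we get {p, t}; from <S>::=λ we get {λ}. So FIRST(<S>) = {λ, p, t}.
FOLLOW(<S>) includes $ since <S> is the start symbol.
FOLLOW(<B>): in <S>::=<B> p <S> q, <B> is followed by p <S> q with FIRST {p}. Thus FOLLOW(<B>) = {p}.
For <B> ::= λ: FIRST(λ) = {λ}, so it goes in M[<B>, t] for t ∈ {}; since λ ∈ FIRST, also for every t ∈ FOLLOW(<B>) = {p}.
For <B> ::= t w <F>: FIRST(t w <F>) = {t}, so it goes in M[<B>, t] for t ∈ {t}.
None of these place a production in M[<B>, q].

none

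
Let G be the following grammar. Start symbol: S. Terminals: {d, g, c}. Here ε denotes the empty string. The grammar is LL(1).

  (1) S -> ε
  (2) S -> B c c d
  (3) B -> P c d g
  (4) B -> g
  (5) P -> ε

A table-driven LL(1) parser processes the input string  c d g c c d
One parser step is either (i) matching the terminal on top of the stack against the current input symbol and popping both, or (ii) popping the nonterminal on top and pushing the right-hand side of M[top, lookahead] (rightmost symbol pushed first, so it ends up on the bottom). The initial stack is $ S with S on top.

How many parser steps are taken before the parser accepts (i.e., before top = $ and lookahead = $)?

     Stack            Input          Action
  1  $ S              c d g c c d $  expand S -> B c c d
  2  $ d c c B        c d g c c d $  expand B -> P c d g
  3  $ d c c g d c P  c d g c c d $  expand P -> ε
  4  $ d c c g d c    c d g c c d $  match c
  5  $ d c c g d      d g c c d $    match d
  6  $ d c c g        g c c d $      match g
  7  $ d c c          c c d $        match c
  8  $ d c            c d $          match c
  9  $ d              d $            match d
Accept reached after 9 steps.

9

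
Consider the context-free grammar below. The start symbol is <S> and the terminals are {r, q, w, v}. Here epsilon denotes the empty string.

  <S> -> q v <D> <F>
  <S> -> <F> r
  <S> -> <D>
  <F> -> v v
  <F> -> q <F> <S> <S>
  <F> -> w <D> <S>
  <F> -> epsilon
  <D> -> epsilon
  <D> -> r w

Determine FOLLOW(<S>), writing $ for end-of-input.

FIRST(<F>) = {epsilon, q, v, w}
FIRST(<D>) = {epsilon, r}
FIRST(<S>) = {epsilon, q, r, v, w}  (via <F> r, <D>)
FOLLOW(<S>) includes $ since <S> is the start symbol.
FOLLOW(<S>): in <F>->q <F> <S> <S> (occurrence 1), <S> is followed by <S> with FIRST {epsilon, q, r, v, w}; in <F>->q <F> <S> <S> (occurrence 1), the suffix after <S> is nullable, so FOLLOW(<S>) ⊇ FOLLOW(<F>) = {$, q, r, v, w}; in <F>->q <F> <S> <S> (occurrence 2), the suffix after <S> is empty, so FOLLOW(<S>) ⊇ FOLLOW(<F>) = {$, q, r, v, w}; in <F>->w <D> <S>, the suffix after <S> is empty, so FOLLOW(<S>) ⊇ FOLLOW(<F>) = {$, q, r, v, w}. Thus FOLLOW(<S>) = {$, q, r, v, w}.
FOLLOW(<F>): in <S>->q v <D> <F>, the suffix after <F> is empty, so FOLLOW(<F>) ⊇ FOLLOW(<S>) = {$, q, r, v, w}; in <S>-><F> r, <F> is followed by r with FIRST {r}; in <F>->q <F> <S> <S>, <F> is followed by <S> <S> with FIRST {epsilon, q, r, v, w}; in <F>->q <F> <S> <S>, the suffix after <F> is nullable (adds nothing new). Thus FOLLOW(<F>) = {$, q, r, v, w}.
FOLLOW(<D>): in <S>->q v <D> <F>, <D> is followed by <F> with FIRST {epsilon, q, v, w}; in <S>->q v <D> <F>, the suffix after <D> is nullable, so FOLLOW(<D>) ⊇ FOLLOW(<S>) = {$, q, r, v, w}; in <S>-><D>, the suffix after <D> is empty, so FOLLOW(<D>) ⊇ FOLLOW(<S>) = {$, q, r, v, w}; in <F>->w <D> <S>, <D> is followed by <S> with FIRST {epsilon, q, r, v, w}; in <F>->w <D> <S>, the suffix after <D> is nullable, so FOLLOW(<D>) ⊇ FOLLOW(<F>) = {$, q, r, v, w}. Thus FOLLOW(<D>) = {$, q, r, v, w}.

{$, q, r, v, w}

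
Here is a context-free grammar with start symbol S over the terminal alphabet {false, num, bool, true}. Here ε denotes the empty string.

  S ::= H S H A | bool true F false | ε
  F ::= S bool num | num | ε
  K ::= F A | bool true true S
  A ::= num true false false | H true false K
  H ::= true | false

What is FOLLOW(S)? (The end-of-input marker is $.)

FIRST(H) = {false, true}
FIRST(S) = {ε, bool, false, true}  (via H S H A)
FIRST(A) = {false, num, true}  (via H true false K)
FIRST(F) = {ε, bool, false, num, true}  (via S bool num)
FIRST(K) = {bool, false, num, true}  (via F A)
FOLLOW(S) includes $ since S is the start symbol.
FOLLOW(F): in S::=bool true F false, F is followed by false with FIRST {false}; in K::=F A, F is followed by A with FIRST {false, num, true}. Thus FOLLOW(F) = {false, num, true}.
FOLLOW(H): in S::=H S H A (occurrence 1), H is followed by S H A with FIRST {bool, false, true}; in S::=H S H A (occurrence 2), H is followed by A with FIRST {false, num, true}; in A::=H true false K, H is followed by true false K with FIRST {true}. Thus FOLLOW(H) = {bool, false, num, true}.
FOLLOW(S): in S::=H S H A, S is followed by H A with FIRST {false, true}; in F::=S bool num, S is followed by bool num with FIRST {bool}; in K::=bool true true S, the suffix after S is empty, so FOLLOW(S) ⊇ FOLLOW(K) = {$, bool, false, true}. Thus FOLLOW(S) = {$, bool, false, true}.
FOLLOW(K): in A::=H true false K, the suffix after K is empty, so FOLLOW(K) ⊇ FOLLOW(A) = {$, bool, false, true}. Thus FOLLOW(K) = {$, bool, false, true}.
FOLLOW(A): in S::=H S H A, the suffix after A is empty, so FOLLOW(A) ⊇ FOLLOW(S) = {$, bool, false, true}; in K::=F A, the suffix after A is empty, so FOLLOW(A) ⊇ FOLLOW(K) = {$, bool, false, true}. Thus FOLLOW(A) = {$, bool, false, true}.

{$, bool, false, true}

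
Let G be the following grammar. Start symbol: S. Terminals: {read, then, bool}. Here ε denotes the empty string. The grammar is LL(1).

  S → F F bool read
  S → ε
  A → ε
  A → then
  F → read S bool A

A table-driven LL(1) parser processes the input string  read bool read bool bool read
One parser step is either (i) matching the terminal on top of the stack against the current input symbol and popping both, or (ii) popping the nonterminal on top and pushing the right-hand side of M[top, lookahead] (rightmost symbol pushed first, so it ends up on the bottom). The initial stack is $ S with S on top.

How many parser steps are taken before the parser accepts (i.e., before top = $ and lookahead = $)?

      Stack                        Input                            Action
   1  $ S                          read bool read bool bool read $  expand S → F F bool read
   2  $ read bool F F              read bool read bool bool read $  expand F → read S bool A
   3  $ read bool F A bool S read  read bool read bool bool read $  match read
   4  $ read bool F A bool S       bool read bool bool read $       expand S → ε
   5  $ read bool F A bool         bool read bool bool read $       match bool
   6  $ read bool F A              read bool bool read $            expand A → ε
   7  $ read bool F                read bool bool read $            expand F → read S bool A
   8  $ read bool A bool S read    read bool bool read $            match read
   9  $ read bool A bool S         bool bool read $                 expand S → ε
  10  $ read bool A bool           bool bool read $                 match bool
  11  $ read bool A                bool read $                      expand A → ε
  12  $ read bool                  bool read $                      match bool
  13  $ read                       read $                           match read
Accept reached after 13 steps.

13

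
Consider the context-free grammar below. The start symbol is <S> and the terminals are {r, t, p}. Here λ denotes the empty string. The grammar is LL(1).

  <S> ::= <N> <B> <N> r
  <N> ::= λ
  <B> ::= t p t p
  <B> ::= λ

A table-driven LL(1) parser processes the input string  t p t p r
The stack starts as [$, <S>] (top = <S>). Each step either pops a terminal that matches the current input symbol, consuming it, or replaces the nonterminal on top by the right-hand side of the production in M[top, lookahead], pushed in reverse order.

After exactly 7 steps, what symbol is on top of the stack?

     Stack            Input        Action
  1  $ <S>            t p t p r $  expand <S> ::= <N> <B> <N> r
  2  $ r <N> <B> <N>  t p t p r $  expand <N> ::= λ
  3  $ r <N> <B>      t p t p r $  expand <B> ::= t p t p
  4  $ r <N> p t p t  t p t p r $  match t
  5  $ r <N> p t p    p t p r $    match p
  6  $ r <N> p t      t p r $      match t
  7  $ r <N> p        p r $        match p
Stack after step 7: $ r <N> (top = <N>).

<N>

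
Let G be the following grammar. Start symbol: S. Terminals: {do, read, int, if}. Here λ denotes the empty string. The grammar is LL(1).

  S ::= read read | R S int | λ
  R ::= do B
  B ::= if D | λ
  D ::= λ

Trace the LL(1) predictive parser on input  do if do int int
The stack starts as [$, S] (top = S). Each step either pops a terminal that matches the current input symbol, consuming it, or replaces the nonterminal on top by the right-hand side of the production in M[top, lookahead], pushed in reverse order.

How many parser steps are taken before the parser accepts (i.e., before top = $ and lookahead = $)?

      Stack             Input               Action
   1  $ S               do if do int int $  expand S ::= R S int
   2  $ int S R         do if do int int $  expand R ::= do B
   3  $ int S B do      do if do int int $  match do
   4  $ int S B         if do int int $     expand B ::= if D
   5  $ int S D if      if do int int $     match if
   6  $ int S D         do int int $        expand D ::= λ
   7  $ int S           do int int $        expand S ::= R S int
   8  $ int int S R     do int int $        expand R ::= do B
   9  $ int int S B do  do int int $        match do
  10  $ int int S B     int int $           expand B ::= λ
  11  $ int int S       int int $           expand S ::= λ
  12  $ int int         int int $           match int
  13  $ int             int $               match int
Accept reached after 13 steps.

13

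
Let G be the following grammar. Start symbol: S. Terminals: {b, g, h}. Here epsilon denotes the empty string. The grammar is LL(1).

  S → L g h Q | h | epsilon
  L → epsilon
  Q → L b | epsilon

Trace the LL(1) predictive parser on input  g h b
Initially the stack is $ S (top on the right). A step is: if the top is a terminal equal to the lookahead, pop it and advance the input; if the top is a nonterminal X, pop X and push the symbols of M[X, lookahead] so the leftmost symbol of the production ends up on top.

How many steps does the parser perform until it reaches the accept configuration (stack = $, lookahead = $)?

     Stack      Input    Action
  1  $ S        g h b $  expand S → L g h Q
  2  $ Q h g L  g h b $  expand L → epsilon
  3  $ Q h g    g h b $  match g
  4  $ Q h      h b $    match h
  5  $ Q        b $      expand Q → L b
  6  $ b L      b $      expand L → epsilon
  7  $ b        b $      match b
Accept reached after 7 steps.

7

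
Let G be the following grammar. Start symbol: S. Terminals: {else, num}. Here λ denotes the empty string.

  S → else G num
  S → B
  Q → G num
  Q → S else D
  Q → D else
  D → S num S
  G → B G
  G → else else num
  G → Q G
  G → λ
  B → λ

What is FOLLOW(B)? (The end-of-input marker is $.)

{$, else, num}

FIRST(B): from B→λ we get {λ}. So FIRST(B) = {λ}.
FIRST(S): from S→else G num we get {else}; from S→B we get {λ}. So FIRST(S) = {λ, else}.
FIRST(D): from D→S num S we get {else, num}. So FIRST(D) = {else, num}.
FIRST(Q): from Q→G num we get {else, num}; from Q→S else D we get {else}; from Q→D else we get {else, num}. So FIRST(Q) = {else, num}.
FIRST(G): from G→B G we get {λ, else, num}; from G→else else num we get {else}; from G→Q G we get {else, num}; from G→λ we get {λ}. So FIRST(G) = {λ, else, num}.
FOLLOW(S) includes $ since S is the start symbol.
FOLLOW(G): in S→else G num, G is followed by num with FIRST {num}; in Q→G num, G is followed by num with FIRST {num}; in G→B G, the suffix after G is empty (adds nothing new); in G→Q G, the suffix after G is empty (adds nothing new). Thus FOLLOW(G) = {num}.
FOLLOW(Q): in G→Q G, Q is followed by G with FIRST {λ, else, num}; in G→Q G, the suffix after Q is nullable, so FOLLOW(Q) ⊇ FOLLOW(G) = {num}. Thus FOLLOW(Q) = {else, num}.
FOLLOW(D): in Q→S else D, the suffix after D is empty, so FOLLOW(D) ⊇ FOLLOW(Q) = {else, num}; in Q→D else, D is followed by else with FIRST {else}. Thus FOLLOW(D) = {else, num}.
FOLLOW(S): in Q→S else D, S is followed by else D with FIRST {else}; in D→S num S (occurrence 1), S is followed by num S with FIRST {num}; in D→S num S (occurrence 2), the suffix after S is empty, so FOLLOW(S) ⊇ FOLLOW(D) = {else, num}. Thus FOLLOW(S) = {$, else, num}.
FOLLOW(B): in S→B, the suffix after B is empty, so FOLLOW(B) ⊇ FOLLOW(S) = {$, else, num}; in G→B G, B is followed by G with FIRST {λ, else, num}; in G→B G, the suffix after B is nullable, so FOLLOW(B) ⊇ FOLLOW(G) = {num}. Thus FOLLOW(B) = {$, else, num}.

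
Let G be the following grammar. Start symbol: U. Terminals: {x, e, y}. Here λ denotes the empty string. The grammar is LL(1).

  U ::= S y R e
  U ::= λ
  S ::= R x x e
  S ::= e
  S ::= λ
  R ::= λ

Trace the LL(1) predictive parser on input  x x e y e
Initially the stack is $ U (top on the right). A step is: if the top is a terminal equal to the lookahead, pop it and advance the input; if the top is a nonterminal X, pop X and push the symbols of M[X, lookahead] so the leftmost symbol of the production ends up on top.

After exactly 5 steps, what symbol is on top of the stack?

e

step 1: stack=$ U  input=x x e y e $  — expand U ::= S y R e
step 2: stack=$ e R y S  input=x x e y e $  — expand S ::= R x x e
step 3: stack=$ e R y e x x R  input=x x e y e $  — expand R ::= λ
step 4: stack=$ e R y e x x  input=x x e y e $  — match x
step 5: stack=$ e R y e x  input=x e y e $  — match x
Stack after step 5: $ e R y e (top = e).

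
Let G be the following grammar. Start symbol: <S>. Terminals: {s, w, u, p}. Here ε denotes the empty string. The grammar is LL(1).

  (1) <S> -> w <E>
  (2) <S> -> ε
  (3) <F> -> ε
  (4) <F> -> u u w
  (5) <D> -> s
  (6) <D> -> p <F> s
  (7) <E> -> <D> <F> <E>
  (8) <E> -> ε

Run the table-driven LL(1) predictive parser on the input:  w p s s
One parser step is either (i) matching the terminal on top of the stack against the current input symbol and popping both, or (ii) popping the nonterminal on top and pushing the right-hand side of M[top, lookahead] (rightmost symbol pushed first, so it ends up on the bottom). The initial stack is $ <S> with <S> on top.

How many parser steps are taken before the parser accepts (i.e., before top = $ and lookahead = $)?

      Stack              Input      Action
   1  $ <S>              w p s s $  expand <S> -> w <E>
   2  $ <E> w            w p s s $  match w
   3  $ <E>              p s s $    expand <E> -> <D> <F> <E>
   4  $ <E> <F> <D>      p s s $    expand <D> -> p <F> s
   5  $ <E> <F> s <F> p  p s s $    match p
   6  $ <E> <F> s <F>    s s $      expand <F> -> ε
   7  $ <E> <F> s        s s $      match s
   8  $ <E> <F>          s $        expand <F> -> ε
   9  $ <E>              s $        expand <E> -> <D> <F> <E>
  10  $ <E> <F> <D>      s $        expand <D> -> s
  11  $ <E> <F> s        s $        match s
  12  $ <E> <F>          $          expand <F> -> ε
  13  $ <E>              $          expand <E> -> ε
Accept reached after 13 steps.

13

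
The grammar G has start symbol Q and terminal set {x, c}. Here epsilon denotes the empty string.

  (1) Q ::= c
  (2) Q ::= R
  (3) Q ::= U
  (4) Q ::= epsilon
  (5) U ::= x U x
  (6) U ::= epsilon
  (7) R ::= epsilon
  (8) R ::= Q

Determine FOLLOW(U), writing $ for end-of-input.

{$, x}

FIRST(U) = {epsilon, x}
FIRST(Q) = {epsilon, c, x}  (via R, U)
FIRST(R) = {epsilon, c, x}  (via Q)
FOLLOW(Q) includes $ since Q is the start symbol.
FOLLOW(Q): in R::=Q, the suffix after Q is empty, so FOLLOW(Q) ⊇ FOLLOW(R) = {$}. Thus FOLLOW(Q) = {$}.
FOLLOW(U): in Q::=U, the suffix after U is empty, so FOLLOW(U) ⊇ FOLLOW(Q) = {$}; in U::=x U x, U is followed by x with FIRST {x}. Thus FOLLOW(U) = {$, x}.
FOLLOW(R): in Q::=R, the suffix after R is empty, so FOLLOW(R) ⊇ FOLLOW(Q) = {$}. Thus FOLLOW(R) = {$}.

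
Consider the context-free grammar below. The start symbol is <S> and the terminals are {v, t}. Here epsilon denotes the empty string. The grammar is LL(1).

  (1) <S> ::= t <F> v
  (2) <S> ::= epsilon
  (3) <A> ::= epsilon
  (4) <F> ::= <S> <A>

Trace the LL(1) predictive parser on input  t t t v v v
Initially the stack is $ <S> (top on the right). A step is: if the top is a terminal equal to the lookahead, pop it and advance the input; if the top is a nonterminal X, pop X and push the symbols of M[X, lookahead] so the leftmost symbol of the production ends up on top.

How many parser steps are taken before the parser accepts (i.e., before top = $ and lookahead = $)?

16

step 1: stack=$ <S>  input=t t t v v v $  — expand <S> ::= t <F> v
step 2: stack=$ v <F> t  input=t t t v v v $  — match t
step 3: stack=$ v <F>  input=t t v v v $  — expand <F> ::= <S> <A>
step 4: stack=$ v <A> <S>  input=t t v v v $  — expand <S> ::= t <F> v
step 5: stack=$ v <A> v <F> t  input=t t v v v $  — match t
step 6: stack=$ v <A> v <F>  input=t v v v $  — expand <F> ::= <S> <A>
step 7: stack=$ v <A> v <A> <S>  input=t v v v $  — expand <S> ::= t <F> v
step 8: stack=$ v <A> v <A> v <F> t  input=t v v v $  — match t
step 9: stack=$ v <A> v <A> v <F>  input=v v v $  — expand <F> ::= <S> <A>
step 10: stack=$ v <A> v <A> v <A> <S>  input=v v v $  — expand <S> ::= epsilon
step 11: stack=$ v <A> v <A> v <A>  input=v v v $  — expand <A> ::= epsilon
step 12: stack=$ v <A> v <A> v  input=v v v $  — match v
step 13: stack=$ v <A> v <A>  input=v v $  — expand <A> ::= epsilon
step 14: stack=$ v <A> v  input=v v $  — match v
step 15: stack=$ v <A>  input=v $  — expand <A> ::= epsilon
step 16: stack=$ v  input=v $  — match v
Accept reached after 16 steps.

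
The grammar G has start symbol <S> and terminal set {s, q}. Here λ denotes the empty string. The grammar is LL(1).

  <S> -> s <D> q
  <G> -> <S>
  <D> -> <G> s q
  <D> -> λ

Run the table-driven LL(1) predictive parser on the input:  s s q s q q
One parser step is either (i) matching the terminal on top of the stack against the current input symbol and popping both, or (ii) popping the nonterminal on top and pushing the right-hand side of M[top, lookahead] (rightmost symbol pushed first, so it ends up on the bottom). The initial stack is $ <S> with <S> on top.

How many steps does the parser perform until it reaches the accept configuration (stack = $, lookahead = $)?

11

      Stack            Input          Action
   1  $ <S>            s s q s q q $  expand <S> -> s <D> q
   2  $ q <D> s        s s q s q q $  match s
   3  $ q <D>          s q s q q $    expand <D> -> <G> s q
   4  $ q q s <G>      s q s q q $    expand <G> -> <S>
   5  $ q q s <S>      s q s q q $    expand <S> -> s <D> q
   6  $ q q s q <D> s  s q s q q $    match s
   7  $ q q s q <D>    q s q q $      expand <D> -> λ
   8  $ q q s q        q s q q $      match q
   9  $ q q s          s q q $        match s
  10  $ q q            q q $          match q
  11  $ q              q $            match q
Accept reached after 11 steps.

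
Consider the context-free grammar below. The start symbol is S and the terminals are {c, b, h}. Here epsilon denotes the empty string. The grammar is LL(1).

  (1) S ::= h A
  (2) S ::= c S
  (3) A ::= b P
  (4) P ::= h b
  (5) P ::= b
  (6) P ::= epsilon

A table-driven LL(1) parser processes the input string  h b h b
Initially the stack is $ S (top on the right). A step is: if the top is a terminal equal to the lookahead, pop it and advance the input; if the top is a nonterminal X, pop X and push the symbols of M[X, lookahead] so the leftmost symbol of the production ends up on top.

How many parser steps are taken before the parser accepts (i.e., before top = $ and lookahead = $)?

     Stack  Input      Action
  1  $ S    h b h b $  expand S ::= h A
  2  $ A h  h b h b $  match h
  3  $ A    b h b $    expand A ::= b P
  4  $ P b  b h b $    match b
  5  $ P    h b $      expand P ::= h b
  6  $ b h  h b $      match h
  7  $ b    b $        match b
Accept reached after 7 steps.

7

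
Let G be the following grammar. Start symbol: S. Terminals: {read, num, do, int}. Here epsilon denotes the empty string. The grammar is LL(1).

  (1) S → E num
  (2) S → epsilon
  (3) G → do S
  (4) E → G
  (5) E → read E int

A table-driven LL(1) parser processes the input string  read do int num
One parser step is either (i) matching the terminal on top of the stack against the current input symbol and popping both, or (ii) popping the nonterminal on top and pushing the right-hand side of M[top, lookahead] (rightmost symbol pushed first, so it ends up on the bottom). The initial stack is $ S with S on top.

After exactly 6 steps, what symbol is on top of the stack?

step 1: stack=$ S  input=read do int num $  — expand S → E num
step 2: stack=$ num E  input=read do int num $  — expand E → read E int
step 3: stack=$ num int E read  input=read do int num $  — match read
step 4: stack=$ num int E  input=do int num $  — expand E → G
step 5: stack=$ num int G  input=do int num $  — expand G → do S
step 6: stack=$ num int S do  input=do int num $  — match do
Stack after step 6: $ num int S (top = S).

S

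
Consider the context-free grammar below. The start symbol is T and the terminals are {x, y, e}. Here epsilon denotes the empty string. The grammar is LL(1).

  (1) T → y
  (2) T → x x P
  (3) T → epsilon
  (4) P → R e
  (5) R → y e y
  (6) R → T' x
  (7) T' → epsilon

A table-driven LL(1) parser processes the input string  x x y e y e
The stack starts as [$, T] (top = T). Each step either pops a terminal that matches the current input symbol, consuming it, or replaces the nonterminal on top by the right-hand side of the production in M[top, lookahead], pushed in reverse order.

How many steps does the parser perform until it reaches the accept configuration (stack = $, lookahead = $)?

9

step 1: stack=$ T  input=x x y e y e $  — expand T → x x P
step 2: stack=$ P x x  input=x x y e y e $  — match x
step 3: stack=$ P x  input=x y e y e $  — match x
step 4: stack=$ P  input=y e y e $  — expand P → R e
step 5: stack=$ e R  input=y e y e $  — expand R → y e y
step 6: stack=$ e y e y  input=y e y e $  — match y
step 7: stack=$ e y e  input=e y e $  — match e
step 8: stack=$ e y  input=y e $  — match y
step 9: stack=$ e  input=e $  — match e
Accept reached after 9 steps.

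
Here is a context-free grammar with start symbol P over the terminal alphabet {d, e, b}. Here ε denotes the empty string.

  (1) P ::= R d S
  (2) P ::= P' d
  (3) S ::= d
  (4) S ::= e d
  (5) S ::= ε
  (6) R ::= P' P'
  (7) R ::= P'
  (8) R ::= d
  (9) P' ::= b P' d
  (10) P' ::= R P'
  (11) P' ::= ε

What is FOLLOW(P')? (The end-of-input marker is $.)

FIRST(S): from S::=d we get {d}; from S::=e d we get {e}; from S::=ε we get {ε}. So FIRST(S) = {ε, d, e}.
FIRST(P): from P::=R d S we get {b, d}; from P::=P' d we get {b, d}. So FIRST(P) = {b, d}.
FIRST(R): from R::=P' P' we get {ε, b, d}; from R::=P' we get {ε, b, d}; from R::=d we get {d}. So FIRST(R) = {ε, b, d}.
FIRST(P'): from P'::=b P' d we get {b}; from P'::=R P' we get {ε, b, d}; from P'::=ε we get {ε}. So FIRST(P') = {ε, b, d}.
FOLLOW(P) includes $ since P is the start symbol.
FOLLOW(P): P appears on no right-hand side. Thus FOLLOW(P) = {$}.
FOLLOW(S): in P::=R d S, the suffix after S is empty, so FOLLOW(S) ⊇ FOLLOW(P) = {$}. Thus FOLLOW(S) = {$}.
FOLLOW(R): in P::=R d S, R is followed by d S with FIRST {d}; in P'::=R P', R is followed by P' with FIRST {ε, b, d}; in P'::=R P', the suffix after R is nullable, so FOLLOW(R) ⊇ FOLLOW(P') = {b, d}. Thus FOLLOW(R) = {b, d}.
FOLLOW(P'): in P::=P' d, P' is followed by d with FIRST {d}; in R::=P' P' (occurrence 1), P' is followed by P' with FIRST {ε, b, d}; in R::=P' P' (occurrence 1), the suffix after P' is nullable, so FOLLOW(P') ⊇ FOLLOW(R) = {b, d}; in R::=P' P' (occurrence 2), the suffix after P' is empty, so FOLLOW(P') ⊇ FOLLOW(R) = {b, d}; in R::=P', the suffix after P' is empty, so FOLLOW(P') ⊇ FOLLOW(R) = {b, d}; in P'::=b P' d, P' is followed by d with FIRST {d}; in P'::=R P', the suffix after P' is empty (adds nothing new). Thus FOLLOW(P') = {b, d}.

{b, d}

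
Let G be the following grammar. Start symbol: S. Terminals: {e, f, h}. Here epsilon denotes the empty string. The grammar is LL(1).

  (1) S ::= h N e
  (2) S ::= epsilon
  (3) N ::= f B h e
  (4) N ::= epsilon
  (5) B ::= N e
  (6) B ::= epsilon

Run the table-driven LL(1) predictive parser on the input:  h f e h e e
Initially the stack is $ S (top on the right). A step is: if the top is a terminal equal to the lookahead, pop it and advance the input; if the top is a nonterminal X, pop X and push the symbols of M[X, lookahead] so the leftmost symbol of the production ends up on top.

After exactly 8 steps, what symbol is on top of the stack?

e

step 1: stack=$ S  input=h f e h e e $  — expand S ::= h N e
step 2: stack=$ e N h  input=h f e h e e $  — match h
step 3: stack=$ e N  input=f e h e e $  — expand N ::= f B h e
step 4: stack=$ e e h B f  input=f e h e e $  — match f
step 5: stack=$ e e h B  input=e h e e $  — expand B ::= N e
step 6: stack=$ e e h e N  input=e h e e $  — expand N ::= epsilon
step 7: stack=$ e e h e  input=e h e e $  — match e
step 8: stack=$ e e h  input=h e e $  — match h
Stack after step 8: $ e e (top = e).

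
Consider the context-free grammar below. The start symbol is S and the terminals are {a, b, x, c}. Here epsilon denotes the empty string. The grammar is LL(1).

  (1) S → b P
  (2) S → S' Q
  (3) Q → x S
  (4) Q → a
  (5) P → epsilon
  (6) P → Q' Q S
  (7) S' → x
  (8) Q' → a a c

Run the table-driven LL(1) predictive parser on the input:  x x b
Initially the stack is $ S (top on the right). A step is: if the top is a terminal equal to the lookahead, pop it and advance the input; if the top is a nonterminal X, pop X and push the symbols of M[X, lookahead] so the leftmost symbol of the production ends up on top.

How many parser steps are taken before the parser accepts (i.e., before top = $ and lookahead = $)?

step 1: stack=$ S  input=x x b $  — expand S → S' Q
step 2: stack=$ Q S'  input=x x b $  — expand S' → x
step 3: stack=$ Q x  input=x x b $  — match x
step 4: stack=$ Q  input=x b $  — expand Q → x S
step 5: stack=$ S x  input=x b $  — match x
step 6: stack=$ S  input=b $  — expand S → b P
step 7: stack=$ P b  input=b $  — match b
step 8: stack=$ P  input=$  — expand P → epsilon
Accept reached after 8 steps.

8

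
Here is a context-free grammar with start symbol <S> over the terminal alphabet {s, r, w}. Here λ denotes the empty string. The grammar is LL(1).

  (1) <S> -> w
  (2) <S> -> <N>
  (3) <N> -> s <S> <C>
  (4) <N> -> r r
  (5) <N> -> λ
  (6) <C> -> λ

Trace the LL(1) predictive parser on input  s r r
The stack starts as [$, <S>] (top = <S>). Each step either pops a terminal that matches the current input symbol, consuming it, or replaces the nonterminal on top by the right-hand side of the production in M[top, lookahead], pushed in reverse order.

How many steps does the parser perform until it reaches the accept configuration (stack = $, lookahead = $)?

8

     Stack        Input    Action
  1  $ <S>        s r r $  expand <S> -> <N>
  2  $ <N>        s r r $  expand <N> -> s <S> <C>
  3  $ <C> <S> s  s r r $  match s
  4  $ <C> <S>    r r $    expand <S> -> <N>
  5  $ <C> <N>    r r $    expand <N> -> r r
  6  $ <C> r r    r r $    match r
  7  $ <C> r      r $      match r
  8  $ <C>        $        expand <C> -> λ
Accept reached after 8 steps.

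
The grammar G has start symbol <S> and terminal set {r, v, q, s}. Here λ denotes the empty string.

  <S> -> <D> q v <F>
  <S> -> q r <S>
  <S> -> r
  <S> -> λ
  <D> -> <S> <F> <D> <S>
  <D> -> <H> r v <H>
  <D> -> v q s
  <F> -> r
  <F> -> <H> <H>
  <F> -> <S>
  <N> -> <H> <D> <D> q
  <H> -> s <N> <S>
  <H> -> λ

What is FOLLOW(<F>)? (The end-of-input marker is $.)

{$, q, r, s, v}

FIRST(<H>): from <H>->s <N> <S> we get {s}; from <H>->λ we get {λ}. So FIRST(<H>) = {λ, s}.
FIRST(<S>): from <S>-><D> q v <F> we get {q, r, s, v}; from <S>->q r <S> we get {q}; from <S>->r we get {r}; from <S>->λ we get {λ}. So FIRST(<S>) = {λ, q, r, s, v}.
FIRST(<F>): from <F>->r we get {r}; from <F>-><H> <H> we get {λ, s}; from <F>-><S> we get {λ, q, r, s, v}. So FIRST(<F>) = {λ, q, r, s, v}.
FIRST(<D>): from <D>-><S> <F> <D> <S> we get {q, r, s, v}; from <D>-><H> r v <H> we get {r, s}; from <D>->v q s we get {v}. So FIRST(<D>) = {q, r, s, v}.
FIRST(<N>): from <N>-><H> <D> <D> q we get {q, r, s, v}. So FIRST(<N>) = {q, r, s, v}.
FOLLOW(<S>) includes $ since <S> is the start symbol.
FOLLOW(<D>): in <S>-><D> q v <F>, <D> is followed by q v <F> with FIRST {q}; in <D>-><S> <F> <D> <S>, <D> is followed by <S> with FIRST {λ, q, r, s, v}; in <D>-><S> <F> <D> <S>, the suffix after <D> is nullable (adds nothing new); in <N>-><H> <D> <D> q (occurrence 1), <D> is followed by <D> q with FIRST {q, r, s, v}; in <N>-><H> <D> <D> q (occurrence 2), <D> is followed by q with FIRST {q}. Thus FOLLOW(<D>) = {q, r, s, v}.
FOLLOW(<S>): in <S>->q r <S>, the suffix after <S> is empty (adds nothing new); in <D>-><S> <F> <D> <S> (occurrence 1), <S> is followed by <F> <D> <S> with FIRST {q, r, s, v}; in <D>-><S> <F> <D> <S> (occurrence 2), the suffix after <S> is empty, so FOLLOW(<S>) ⊇ FOLLOW(<D>) = {q, r, s, v}; in <F>-><S>, the suffix after <S> is empty, so FOLLOW(<S>) ⊇ FOLLOW(<F>) = {$, q, r, s, v}; in <H>->s <N> <S>, the suffix after <S> is empty, so FOLLOW(<S>) ⊇ FOLLOW(<H>) = {$, q, r, s, v}. Thus FOLLOW(<S>) = {$, q, r, s, v}.
FOLLOW(<F>): in <S>-><D> q v <F>, the suffix after <F> is empty, so FOLLOW(<F>) ⊇ FOLLOW(<S>) = {$, q, r, s, v}; in <D>-><S> <F> <D> <S>, <F> is followed by <D> <S> with FIRST {q, r, s, v}. Thus FOLLOW(<F>) = {$, q, r, s, v}.
FOLLOW(<H>): in <D>-><H> r v <H> (occurrence 1), <H> is followed by r v <H> with FIRST {r}; in <D>-><H> r v <H> (occurrence 2), the suffix after <H> is empty, so FOLLOW(<H>) ⊇ FOLLOW(<D>) = {q, r, s, v}; in <F>-><H> <H> (occurrence 1), <H> is followed by <H> with FIRST {λ, s}; in <F>-><H> <H> (occurrence 1), the suffix after <H> is nullable, so FOLLOW(<H>) ⊇ FOLLOW(<F>) = {$, q, r, s, v}; in <F>-><H> <H> (occurrence 2), the suffix after <H> is empty, so FOLLOW(<H>) ⊇ FOLLOW(<F>) = {$, q, r, s, v}; in <N>-><H> <D> <D> q, <H> is followed by <D> <D> q with FIRST {q, r, s, v}. Thus FOLLOW(<H>) = {$, q, r, s, v}.
FOLLOW(<N>): in <H>->s <N> <S>, <N> is followed by <S> with FIRST {λ, q, r, s, v}; in <H>->s <N> <S>, the suffix after <N> is nullable, so FOLLOW(<N>) ⊇ FOLLOW(<H>) = {$, q, r, s, v}. Thus FOLLOW(<N>) = {$, q, r, s, v}.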